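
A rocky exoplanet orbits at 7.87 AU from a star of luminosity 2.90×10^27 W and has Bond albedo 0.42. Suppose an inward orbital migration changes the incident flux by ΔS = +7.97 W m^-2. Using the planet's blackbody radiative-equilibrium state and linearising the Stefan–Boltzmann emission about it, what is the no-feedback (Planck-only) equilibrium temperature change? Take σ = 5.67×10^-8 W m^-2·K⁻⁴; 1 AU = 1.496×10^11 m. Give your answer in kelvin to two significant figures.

d = 7.87 × 1.496×10^11 m = 1.177×10^12 m.
Flux at the orbit: S = L/(4πd²) = 2.90×10^27/(4π·(1.18×10^12)²) = 166.5 W m^-2.
The baseline emission temperature is T_e = 143.6 K.
Only a fraction (1−α) is absorbed and it's spread over 4πR², so ΔF = (1−α)ΔS/4 = 1.156 W m^-2.
Planck response: λ_P = 4σT_e³ = 4·5.67×10⁻⁸·(143.6)³ = 0.6722 W m^-2/K.
Hence the no-feedback warming is ΔF/(4σT_e³) = 1.72 K.

1.7 K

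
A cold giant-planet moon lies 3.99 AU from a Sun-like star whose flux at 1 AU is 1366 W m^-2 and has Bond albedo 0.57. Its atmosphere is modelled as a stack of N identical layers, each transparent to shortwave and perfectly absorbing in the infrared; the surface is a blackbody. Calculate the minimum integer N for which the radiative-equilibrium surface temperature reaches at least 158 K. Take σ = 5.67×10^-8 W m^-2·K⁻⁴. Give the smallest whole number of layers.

3

By the inverse-square law, S = 1366/3.99² = 85.80 W m^-2.
OLR = S(1−α)/4 = 9.224 W m^-2; the top layer radiates at T_e = 112.9 K.
Need (N+1)T_e⁴ ≥ T_s⁴, i.e. N+1 ≥ (158/112.9)⁴ = 3.831.
Rounding up, N = 3.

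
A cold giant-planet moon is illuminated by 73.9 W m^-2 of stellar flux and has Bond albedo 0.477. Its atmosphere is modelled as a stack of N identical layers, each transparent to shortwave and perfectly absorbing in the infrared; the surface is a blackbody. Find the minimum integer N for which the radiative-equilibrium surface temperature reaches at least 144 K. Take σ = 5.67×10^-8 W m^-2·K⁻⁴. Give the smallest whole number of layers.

2

OLR = S(1−α)/4 = 9.662 W m^-2; the top layer radiates at T_e = 114.3 K.
Since T_s⁴ = (N+1)T_e⁴, we need N ≥ (T_s/T_e)⁴ − 1 = 1.523.
So N ≥ 1.523; the smallest integer is N = 2.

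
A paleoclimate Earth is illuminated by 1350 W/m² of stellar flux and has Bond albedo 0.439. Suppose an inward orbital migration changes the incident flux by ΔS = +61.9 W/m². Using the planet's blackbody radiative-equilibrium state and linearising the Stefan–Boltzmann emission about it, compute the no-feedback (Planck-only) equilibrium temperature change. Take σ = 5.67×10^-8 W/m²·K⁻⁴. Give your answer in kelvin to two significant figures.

2.8 kelvin

Unperturbed T_e = [1350·(1−0.439)/(4σ)]^¼ = 240.4 K.
Only a fraction (1−α) is absorbed and it's spread over 4πR², so ΔF = (1−α)ΔS/4 = 8.681 W/m².
Planck response: λ_P = 4σT_e³ = 4·5.67×10⁻⁸·(240.4)³ = 3.151 W/m²/K.
ΔT₀ = ΔF/λ_P = 8.681/3.151 = 2.76 K.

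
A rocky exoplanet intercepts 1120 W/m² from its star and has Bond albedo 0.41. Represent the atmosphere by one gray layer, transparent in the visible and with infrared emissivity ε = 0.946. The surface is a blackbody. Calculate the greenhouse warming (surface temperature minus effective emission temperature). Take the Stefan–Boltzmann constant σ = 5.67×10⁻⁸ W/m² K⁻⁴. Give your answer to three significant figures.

At the top of the atmosphere, σT_e⁴ = S(1−α)/4 = 165.2 W/m², giving T_e = 232.3 K.
Surface balance with a leaky layer gives σT_s⁴ = σT_e⁴·2/(2−ε), so T_s = T_e·[2/(2−0.946)]^(1/4) = 272.7 K.
Greenhouse warming: T_s − T_e = 40.35 K.

40.3 K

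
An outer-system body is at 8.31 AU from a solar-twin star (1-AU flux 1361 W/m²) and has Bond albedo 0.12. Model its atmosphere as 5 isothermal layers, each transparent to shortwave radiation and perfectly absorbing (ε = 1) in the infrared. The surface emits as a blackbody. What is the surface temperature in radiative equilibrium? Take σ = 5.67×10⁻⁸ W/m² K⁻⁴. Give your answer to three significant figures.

By the inverse-square law, S = 1361/8.31² = 19.71 W/m².
OLR = S(1−α)/4 = 4.336 W/m²; the top layer radiates at T_e = 93.51 K.
With N = 5 opaque layers, T_s = (N+1)^(1/4)·T_e = 6^(1/4)·93.51 = 146.4 K.

146 kelvin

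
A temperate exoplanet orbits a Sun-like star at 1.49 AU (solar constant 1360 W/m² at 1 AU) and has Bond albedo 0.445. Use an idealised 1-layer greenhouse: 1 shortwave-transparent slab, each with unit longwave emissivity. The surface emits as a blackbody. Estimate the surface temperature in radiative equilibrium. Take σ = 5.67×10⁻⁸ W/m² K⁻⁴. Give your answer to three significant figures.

By the inverse-square law, S = 1360/1.49² = 612.6 W/m².
OLR = S(1−α)/4 = 85.00 W/m²; the top layer radiates at T_e = 196.8 K.
Layer-by-layer balance gives σT_s⁴ = (N+1)σT_e⁴, so T_s = 2^¼·196.8 = 234.0 K.

234 K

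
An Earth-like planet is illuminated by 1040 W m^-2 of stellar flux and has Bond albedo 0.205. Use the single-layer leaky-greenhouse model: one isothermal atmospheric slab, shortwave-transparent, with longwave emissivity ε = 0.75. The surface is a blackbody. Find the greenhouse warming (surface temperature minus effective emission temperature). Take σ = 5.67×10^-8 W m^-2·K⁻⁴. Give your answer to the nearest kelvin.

Effective emission temperature (TOA balance): σT_e⁴ = S(1−α)/4 = 206.7 W m^-2 → T_e = 245.7 K.
For a single slab of emissivity ε, T_s⁴ = 2T_e⁴/(2−ε); thus T_s = 245.7·(1.6)^(1/4) = 276.4 K.
T_s − T_e = 276.4 − 245.7 = 30.64 K.

31 K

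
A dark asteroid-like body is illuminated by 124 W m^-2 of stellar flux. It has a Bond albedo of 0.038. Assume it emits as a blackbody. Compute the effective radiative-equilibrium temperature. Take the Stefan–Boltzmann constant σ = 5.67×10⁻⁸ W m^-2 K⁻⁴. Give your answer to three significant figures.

Absorbed flux (global mean): S(1−α)/4 = 124.0·0.962/4 = 29.82 W m^-2.
Set σT⁴ = 29.82 → T = (29.82/σ)^(1/4) = 151.4 K.

151 K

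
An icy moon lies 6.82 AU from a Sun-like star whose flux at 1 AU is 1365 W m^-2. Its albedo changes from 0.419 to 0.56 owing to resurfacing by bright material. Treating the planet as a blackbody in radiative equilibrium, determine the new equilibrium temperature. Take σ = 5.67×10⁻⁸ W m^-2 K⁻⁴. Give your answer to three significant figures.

86.9 kelvin

Irradiance scales as 1/d², so S = 1365 W m^-2 × (1/6.82)² = 29.35 W m^-2.
T₂ = [S(1−α₂)/(4σ)]^(1/4) = [29.35·0.44/(4σ)]^(1/4) = 86.86 K.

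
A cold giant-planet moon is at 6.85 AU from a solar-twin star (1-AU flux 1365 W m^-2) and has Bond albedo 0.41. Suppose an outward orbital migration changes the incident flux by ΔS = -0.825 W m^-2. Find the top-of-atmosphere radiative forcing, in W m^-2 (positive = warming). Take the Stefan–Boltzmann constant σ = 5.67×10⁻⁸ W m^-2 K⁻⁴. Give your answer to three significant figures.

-0.122 W m^-2

By the inverse-square law, S = 1365/6.85² = 29.09 W m^-2.
Only a fraction (1−α) is absorbed and it's spread over 4πR², so ΔF = (1−α)ΔS/4 = -0.1217 W m^-2.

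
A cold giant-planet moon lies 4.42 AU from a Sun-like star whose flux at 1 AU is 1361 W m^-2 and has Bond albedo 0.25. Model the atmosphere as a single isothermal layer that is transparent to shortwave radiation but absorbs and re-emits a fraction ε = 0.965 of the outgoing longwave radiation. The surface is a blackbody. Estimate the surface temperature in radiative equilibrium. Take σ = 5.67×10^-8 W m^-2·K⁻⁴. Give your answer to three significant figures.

Flux at the orbit: S = 1361/(4.42)² = 69.66 W m^-2.
At the top of the atmosphere, σT_e⁴ = S(1−α)/4 = 13.06 W m^-2, giving T_e = 123.2 K.
For a single slab of emissivity ε, T_s⁴ = 2T_e⁴/(2−ε); thus T_s = 123.2·(1.932)^(1/4) = 145.3 K.

145 kelvin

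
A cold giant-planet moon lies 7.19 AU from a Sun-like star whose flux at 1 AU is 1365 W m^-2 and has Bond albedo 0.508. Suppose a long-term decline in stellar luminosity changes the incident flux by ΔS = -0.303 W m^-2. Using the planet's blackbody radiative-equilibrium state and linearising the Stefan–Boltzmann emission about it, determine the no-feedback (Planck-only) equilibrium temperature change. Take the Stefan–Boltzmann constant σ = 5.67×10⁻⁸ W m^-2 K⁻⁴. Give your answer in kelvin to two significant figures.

-0.25 K

Flux at the orbit: S = 1365/(7.19)² = 26.40 W m^-2.
Unperturbed T_e = [26.40·(1−0.508)/(4σ)]^¼ = 87.00 K.
Only a fraction (1−α) is absorbed and it's spread over 4πR², so ΔF = (1−α)ΔS/4 = -0.03727 W m^-2.
Planck response: λ_P = 4σT_e³ = 4·5.67×10⁻⁸·(87.00)³ = 0.1493 W m^-2/K.
ΔT₀ = ΔF/λ_P = -0.03727/0.1493 = -0.250 K.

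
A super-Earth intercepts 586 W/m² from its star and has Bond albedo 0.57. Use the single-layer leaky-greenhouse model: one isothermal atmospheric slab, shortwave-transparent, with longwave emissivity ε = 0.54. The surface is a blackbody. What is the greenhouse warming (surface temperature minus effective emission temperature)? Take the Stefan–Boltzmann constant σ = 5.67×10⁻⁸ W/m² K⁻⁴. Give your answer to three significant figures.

The planet radiates to space at T_e = [S(1−α)/(4σ)]^(1/4) = 182.6 K.
The surface balance (absorbed SW + ε·downward IR = σT_s⁴) with T_a⁴ = T_s⁴/2 reduces to T_s = T_e·[2/(2−ε)]^¼ = 197.5 K.
T_s − T_e = 197.5 − 182.6 = 14.94 K.

14.9 kelvin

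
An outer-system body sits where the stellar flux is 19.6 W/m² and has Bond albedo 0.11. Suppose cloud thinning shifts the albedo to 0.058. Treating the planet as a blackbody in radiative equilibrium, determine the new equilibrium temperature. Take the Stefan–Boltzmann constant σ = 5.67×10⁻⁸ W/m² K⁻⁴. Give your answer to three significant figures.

95.0 K

T₂ = [S(1−α₂)/(4σ)]^(1/4) = [19.60·0.942/(4σ)]^(1/4) = 94.99 K.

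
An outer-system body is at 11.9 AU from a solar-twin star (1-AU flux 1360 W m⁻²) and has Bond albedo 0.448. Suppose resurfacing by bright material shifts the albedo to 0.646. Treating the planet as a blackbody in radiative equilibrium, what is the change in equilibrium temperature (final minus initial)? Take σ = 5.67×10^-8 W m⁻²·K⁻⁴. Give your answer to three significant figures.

-7.31 kelvin

By the inverse-square law, S = 1360/11.9² = 9.604 W m⁻².
Before: T₁ = [9.604·0.552/(4σ)]^(1/4) = 69.53 K.
With α = 0.646, T₂ = 62.22 K.
ΔT = T₂ − T₁ = -7.309 K.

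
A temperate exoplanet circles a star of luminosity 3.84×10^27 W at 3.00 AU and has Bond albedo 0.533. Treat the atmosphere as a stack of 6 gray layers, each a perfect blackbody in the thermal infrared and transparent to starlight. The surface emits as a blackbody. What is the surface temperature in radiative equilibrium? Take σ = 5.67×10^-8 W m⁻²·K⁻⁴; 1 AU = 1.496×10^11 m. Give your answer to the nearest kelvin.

385 K

d = 3.00 × 1.496×10^11 m = 4.488×10^11 m.
Spreading L over a sphere of radius d: S = 3.84×10^27/(4π·4.49×10^11²) = 1517 W m⁻².
The effective emission temperature is T_e = [S(1−α)/(4σ)]^¼ = 236.4 K.
Layer-by-layer balance gives σT_s⁴ = (N+1)σT_e⁴, so T_s = 7^¼·236.4 = 384.5 K.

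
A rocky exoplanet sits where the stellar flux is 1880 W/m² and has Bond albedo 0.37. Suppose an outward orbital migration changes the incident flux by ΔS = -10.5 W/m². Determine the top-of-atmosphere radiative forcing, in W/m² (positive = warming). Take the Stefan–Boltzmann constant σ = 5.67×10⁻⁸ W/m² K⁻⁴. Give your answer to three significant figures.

Only a fraction (1−α) is absorbed and it's spread over 4πR², so ΔF = (1−α)ΔS/4 = -1.654 W/m².

-1.65 W/m²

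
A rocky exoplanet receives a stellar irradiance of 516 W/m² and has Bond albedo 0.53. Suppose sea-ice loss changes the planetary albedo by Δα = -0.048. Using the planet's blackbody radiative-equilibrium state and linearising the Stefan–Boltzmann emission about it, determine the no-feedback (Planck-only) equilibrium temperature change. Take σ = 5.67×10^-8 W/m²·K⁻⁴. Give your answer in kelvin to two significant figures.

4.6 kelvin

Reference equilibrium: T_e = [S(1−α)/(4σ)]^(1/4) = 180.8 K.
The change in absorbed flux is Δ[S(1−α)/4] = −SΔα/4 = 6.192 W/m².
Planck response: λ_P = 4σT_e³ = 4·5.67×10⁻⁸·(180.8)³ = 1.341 W/m²/K.
Hence the no-feedback warming is ΔF/(4σT_e³) = 4.62 K.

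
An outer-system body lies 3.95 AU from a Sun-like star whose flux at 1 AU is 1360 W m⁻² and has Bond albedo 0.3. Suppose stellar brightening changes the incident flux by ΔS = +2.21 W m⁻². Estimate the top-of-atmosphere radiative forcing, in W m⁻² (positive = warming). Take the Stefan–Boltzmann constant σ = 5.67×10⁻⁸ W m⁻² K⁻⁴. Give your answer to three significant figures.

0.387 W m⁻²

By the inverse-square law, S = 1360/3.95² = 87.17 W m⁻².
ΔF = Δ[S(1−α)]/4 = (1−0.3)·+2.21/4 = 0.3867 W m⁻².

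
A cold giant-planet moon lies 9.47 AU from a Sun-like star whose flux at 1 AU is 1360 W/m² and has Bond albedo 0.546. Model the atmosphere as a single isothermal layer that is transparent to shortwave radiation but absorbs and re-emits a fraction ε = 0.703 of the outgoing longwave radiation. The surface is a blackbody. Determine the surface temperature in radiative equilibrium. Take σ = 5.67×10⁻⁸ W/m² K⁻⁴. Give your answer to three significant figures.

82.7 K

Irradiance scales as 1/d², so S = 1360 W/m² × (1/9.47)² = 15.16 W/m².
Effective emission temperature (TOA balance): σT_e⁴ = S(1−α)/4 = 1.721 W/m² → T_e = 74.23 K.
The surface balance (absorbed SW + ε·downward IR = σT_s⁴) with T_a⁴ = T_s⁴/2 reduces to T_s = T_e·[2/(2−ε)]^¼ = 82.72 K.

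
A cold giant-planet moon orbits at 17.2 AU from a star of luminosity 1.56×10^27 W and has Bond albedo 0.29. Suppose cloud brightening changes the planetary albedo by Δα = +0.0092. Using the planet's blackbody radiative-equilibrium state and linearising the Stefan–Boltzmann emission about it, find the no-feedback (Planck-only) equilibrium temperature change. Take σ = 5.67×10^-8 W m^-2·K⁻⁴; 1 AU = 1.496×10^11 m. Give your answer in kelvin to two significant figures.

-0.28 kelvin

d = 17.2 × 1.496×10^11 m = 2.573×10^12 m.
Flux at the orbit: S = L/(4πd²) = 1.56×10^27/(4π·(2.57×10^12)²) = 18.75 W m^-2.
Unperturbed T_e = [18.75·(1−0.29)/(4σ)]^¼ = 87.53 K.
The change in absorbed flux is Δ[S(1−α)/4] = −SΔα/4 = -0.04312 W m^-2.
The Planck feedback parameter is 4σT_e³ = 0.1521 W m^-2/K.
Hence the no-feedback warming is ΔF/(4σT_e³) = -0.284 K.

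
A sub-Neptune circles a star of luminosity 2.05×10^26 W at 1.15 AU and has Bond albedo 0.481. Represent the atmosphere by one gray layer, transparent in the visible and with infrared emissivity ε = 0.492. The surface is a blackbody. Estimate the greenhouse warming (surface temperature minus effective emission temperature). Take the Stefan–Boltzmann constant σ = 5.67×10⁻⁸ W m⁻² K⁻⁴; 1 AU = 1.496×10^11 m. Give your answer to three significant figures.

Orbital distance: d = 1.15 AU = 1.720×10^11 m.
Flux at the orbit: S = L/(4πd²) = 2.05×10^26/(4π·(1.72×10^11)²) = 551.2 W m⁻².
The planet radiates to space at T_e = [S(1−α)/(4σ)]^(1/4) = 188.5 K.
The surface balance (absorbed SW + ε·downward IR = σT_s⁴) with T_a⁴ = T_s⁴/2 reduces to T_s = T_e·[2/(2−ε)]^¼ = 202.2 K.
Greenhouse warming: T_s − T_e = 13.78 K.

13.8 kelvin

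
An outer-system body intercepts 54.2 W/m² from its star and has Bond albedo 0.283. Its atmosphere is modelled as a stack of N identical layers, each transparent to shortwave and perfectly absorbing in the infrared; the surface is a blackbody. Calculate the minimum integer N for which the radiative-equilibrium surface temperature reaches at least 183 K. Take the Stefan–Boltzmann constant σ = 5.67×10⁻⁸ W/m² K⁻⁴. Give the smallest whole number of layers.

6

The effective emission temperature is T_e = [S(1−α)/(4σ)]^¼ = 114.4 K.
Since T_s⁴ = (N+1)T_e⁴, we need N ≥ (T_s/T_e)⁴ − 1 = 5.545.
So N ≥ 5.545; the smallest integer is N = 6.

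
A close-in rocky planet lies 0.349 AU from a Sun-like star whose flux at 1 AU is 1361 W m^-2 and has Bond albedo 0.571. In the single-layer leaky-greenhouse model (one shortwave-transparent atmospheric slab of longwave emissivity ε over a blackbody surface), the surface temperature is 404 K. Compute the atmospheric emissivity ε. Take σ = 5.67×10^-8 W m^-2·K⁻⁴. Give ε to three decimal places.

Irradiance scales as 1/d², so S = 1361 W m^-2 × (1/0.349)² = 11170 W m^-2.
Effective temperature: T_e = [S(1−α)/(4σ)]^(1/4) = 381.3 K.
Inverting T_s⁴ = 2T_e⁴/(2−ε): (T_e/T_s)⁴ = 0.7934, so ε = 2(1 − 0.7934) = 0.4132.

0.413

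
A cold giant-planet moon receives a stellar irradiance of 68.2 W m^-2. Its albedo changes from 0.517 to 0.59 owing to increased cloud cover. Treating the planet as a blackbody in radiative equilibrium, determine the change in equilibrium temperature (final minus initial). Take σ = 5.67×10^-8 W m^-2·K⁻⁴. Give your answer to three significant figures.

-4.41 kelvin

With α = 0.517, T₁ = 109.8 K.
Final:   T₂ = [S(1−0.59)/(4σ)]^(1/4) = 105.4 K.
Change: 105.4 − 109.8 = -4.406 K.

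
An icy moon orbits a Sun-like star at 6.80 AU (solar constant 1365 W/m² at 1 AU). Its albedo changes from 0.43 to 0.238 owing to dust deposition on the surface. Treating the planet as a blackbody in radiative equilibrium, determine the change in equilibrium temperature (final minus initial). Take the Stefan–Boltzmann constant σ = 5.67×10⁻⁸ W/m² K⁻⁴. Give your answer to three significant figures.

By the inverse-square law, S = 1365/6.80² = 29.52 W/m².
Initial: T₁ = [S(1−0.43)/(4σ)]^(1/4) = 92.81 K.
After:  T₂ = [29.52·0.762/(4σ)]^(1/4) = 99.79 K.
Change: 99.79 − 92.81 = 6.986 K.

6.99 K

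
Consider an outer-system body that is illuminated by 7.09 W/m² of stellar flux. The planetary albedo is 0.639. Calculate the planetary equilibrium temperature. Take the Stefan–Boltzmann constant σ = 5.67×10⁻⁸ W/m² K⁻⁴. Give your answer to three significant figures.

Absorbed flux (global mean): S(1−α)/4 = 7.090·0.361/4 = 0.6399 W/m².
Balancing against σT⁴: T = (0.6399/5.67×10⁻⁸)^(1/4) = 57.96 K.

58.0 K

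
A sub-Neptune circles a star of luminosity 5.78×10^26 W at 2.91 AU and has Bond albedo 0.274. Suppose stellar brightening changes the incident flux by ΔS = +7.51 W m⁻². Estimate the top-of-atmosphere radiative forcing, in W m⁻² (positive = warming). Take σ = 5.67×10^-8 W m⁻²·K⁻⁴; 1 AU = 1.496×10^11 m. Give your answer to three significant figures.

1.36 W m⁻²

Orbital distance: d = 2.91 AU = 4.353×10^11 m.
Flux at the orbit: S = L/(4πd²) = 5.78×10^26/(4π·(4.35×10^11)²) = 242.7 W m⁻².
TOA radiative forcing: ΔF = (1−α)ΔS/4 = 0.726·(+7.51)/4 = 1.363 W m⁻².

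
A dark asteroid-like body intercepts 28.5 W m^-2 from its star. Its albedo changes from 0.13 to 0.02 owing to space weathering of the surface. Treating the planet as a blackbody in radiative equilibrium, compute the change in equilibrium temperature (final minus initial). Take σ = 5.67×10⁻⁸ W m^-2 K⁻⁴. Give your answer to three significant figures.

Before: T₁ = [28.50·0.87/(4σ)]^(1/4) = 102.3 K.
Final:   T₂ = [S(1−0.02)/(4σ)]^(1/4) = 105.3 K.
Change: 105.3 − 102.3 = 3.089 K.

3.09 K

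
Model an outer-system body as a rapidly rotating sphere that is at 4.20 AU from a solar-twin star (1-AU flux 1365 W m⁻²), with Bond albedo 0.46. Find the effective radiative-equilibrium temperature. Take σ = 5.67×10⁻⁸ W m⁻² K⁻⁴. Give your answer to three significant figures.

117 K

By the inverse-square law, S = 1365/4.20² = 77.38 W m⁻².
Absorbed flux (global mean): S(1−α)/4 = 77.38·0.54/4 = 10.45 W m⁻².
In equilibrium σT⁴ equals this, so T = 116.5 K.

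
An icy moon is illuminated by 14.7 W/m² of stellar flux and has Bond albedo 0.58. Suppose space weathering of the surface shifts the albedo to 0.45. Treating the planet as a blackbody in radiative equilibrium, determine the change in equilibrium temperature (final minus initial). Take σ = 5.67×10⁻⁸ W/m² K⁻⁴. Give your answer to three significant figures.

5.04 K

Initial: T₁ = [S(1−0.58)/(4σ)]^(1/4) = 72.23 K.
Final:   T₂ = [S(1−0.45)/(4σ)]^(1/4) = 77.27 K.
Change: 77.27 − 72.23 = 5.037 K.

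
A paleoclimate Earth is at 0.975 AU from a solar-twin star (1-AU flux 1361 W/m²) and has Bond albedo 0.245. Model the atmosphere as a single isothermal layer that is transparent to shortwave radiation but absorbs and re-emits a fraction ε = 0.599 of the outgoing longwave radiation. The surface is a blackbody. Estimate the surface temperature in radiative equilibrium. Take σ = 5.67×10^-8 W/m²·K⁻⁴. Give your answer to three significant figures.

Irradiance scales as 1/d², so S = 1361 W/m² × (1/0.975)² = 1432 W/m².
At the top of the atmosphere, σT_e⁴ = S(1−α)/4 = 270.2 W/m², giving T_e = 262.7 K.
The surface balance (absorbed SW + ε·downward IR = σT_s⁴) with T_a⁴ = T_s⁴/2 reduces to T_s = T_e·[2/(2−ε)]^¼ = 287.2 K.

287 kelvin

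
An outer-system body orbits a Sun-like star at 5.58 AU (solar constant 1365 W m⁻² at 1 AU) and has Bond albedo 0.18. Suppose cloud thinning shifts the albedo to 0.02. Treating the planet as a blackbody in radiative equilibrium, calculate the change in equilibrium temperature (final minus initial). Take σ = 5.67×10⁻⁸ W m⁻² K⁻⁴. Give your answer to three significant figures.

Flux at the orbit: S = 1365/(5.58)² = 43.84 W m⁻².
Initial: T₁ = [S(1−0.18)/(4σ)]^(1/4) = 112.2 K.
Final:   T₂ = [S(1−0.02)/(4σ)]^(1/4) = 117.3 K.
Change: 117.3 − 112.2 = 5.113 K.

5.11 kelvin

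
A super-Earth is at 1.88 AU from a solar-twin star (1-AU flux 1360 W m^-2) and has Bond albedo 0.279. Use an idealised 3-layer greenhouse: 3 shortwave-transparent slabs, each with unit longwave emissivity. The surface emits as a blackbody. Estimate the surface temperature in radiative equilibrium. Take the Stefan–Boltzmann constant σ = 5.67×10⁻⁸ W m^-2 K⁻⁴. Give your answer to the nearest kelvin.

264 K

Irradiance scales as 1/d², so S = 1360 W m^-2 × (1/1.88)² = 384.8 W m^-2.
OLR = S(1−α)/4 = 69.36 W m^-2; the top layer radiates at T_e = 187.0 K.
With N = 3 opaque layers, T_s = (N+1)^(1/4)·T_e = 4^(1/4)·187.0 = 264.5 K.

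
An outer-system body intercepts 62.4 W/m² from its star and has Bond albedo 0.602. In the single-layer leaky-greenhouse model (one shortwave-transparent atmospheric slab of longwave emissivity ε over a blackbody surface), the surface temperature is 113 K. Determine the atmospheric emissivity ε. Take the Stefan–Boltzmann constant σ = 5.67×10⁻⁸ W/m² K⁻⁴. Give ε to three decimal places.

Effective temperature: T_e = [S(1−α)/(4σ)]^(1/4) = 102.3 K.
Inverting T_s⁴ = 2T_e⁴/(2−ε): (T_e/T_s)⁴ = 0.6716, so ε = 2(1 − 0.6716) = 0.6568.

0.657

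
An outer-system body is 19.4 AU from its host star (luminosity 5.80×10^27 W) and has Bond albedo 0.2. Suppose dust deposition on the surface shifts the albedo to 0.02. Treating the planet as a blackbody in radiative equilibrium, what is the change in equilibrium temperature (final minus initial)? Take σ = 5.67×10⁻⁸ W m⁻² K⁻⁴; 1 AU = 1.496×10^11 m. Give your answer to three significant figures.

6.14 K

Orbital distance: d = 19.4 AU = 2.902×10^12 m.
Spreading L over a sphere of radius d: S = 5.80×10^27/(4π·2.90×10^12²) = 54.80 W m⁻².
Initial: T₁ = [S(1−0.2)/(4σ)]^(1/4) = 117.9 K.
Final:   T₂ = [S(1−0.02)/(4σ)]^(1/4) = 124.0 K.
ΔT = T₂ − T₁ = 6.137 K.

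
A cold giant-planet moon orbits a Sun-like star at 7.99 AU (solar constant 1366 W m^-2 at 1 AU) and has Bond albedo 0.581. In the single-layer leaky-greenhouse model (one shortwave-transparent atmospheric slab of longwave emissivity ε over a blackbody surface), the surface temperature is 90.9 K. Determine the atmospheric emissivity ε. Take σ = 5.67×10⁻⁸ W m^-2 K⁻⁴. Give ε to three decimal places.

Flux at the orbit: S = 1366/(7.99)² = 21.40 W m^-2.
TOA balance gives T_e = 79.29 K.
Since (2−ε)/2 = (T_e/T_s)⁴ = 0.5790, ε = 0.8420.

0.842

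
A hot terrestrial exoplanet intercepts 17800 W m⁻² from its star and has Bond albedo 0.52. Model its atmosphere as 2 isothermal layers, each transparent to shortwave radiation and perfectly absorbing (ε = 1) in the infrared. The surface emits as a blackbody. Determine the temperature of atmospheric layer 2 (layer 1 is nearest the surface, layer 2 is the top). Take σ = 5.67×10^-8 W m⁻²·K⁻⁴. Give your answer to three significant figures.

The effective emission temperature is T_e = [S(1−α)/(4σ)]^¼ = 440.6 K.
The net upward flux σT_e⁴ is constant between every pair of levels, so T_k⁴ = (N+1−k)T_e⁴.
T_2 = (1)^(1/4)·440.6 = 440.6 K.

441 K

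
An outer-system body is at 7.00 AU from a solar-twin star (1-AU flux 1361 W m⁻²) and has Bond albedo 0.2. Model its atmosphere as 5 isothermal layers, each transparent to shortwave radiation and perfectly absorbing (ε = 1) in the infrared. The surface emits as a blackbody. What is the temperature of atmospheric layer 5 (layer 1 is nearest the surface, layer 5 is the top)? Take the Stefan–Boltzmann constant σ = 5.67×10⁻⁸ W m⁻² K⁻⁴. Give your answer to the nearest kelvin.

Flux at the orbit: S = 1361/(7.00)² = 27.78 W m⁻².
Top-of-atmosphere balance: σT_e⁴ = S(1−α)/4 = 5.555 W m⁻² → T_e = 99.49 K.
Each opaque layer satisfies 2T_j⁴ = T_{j−1}⁴ + T_{j+1}⁴, giving T_k⁴ = (N+1−k)T_e⁴.
T_5 = (1)^(1/4)·99.49 = 99.49 K.

99 K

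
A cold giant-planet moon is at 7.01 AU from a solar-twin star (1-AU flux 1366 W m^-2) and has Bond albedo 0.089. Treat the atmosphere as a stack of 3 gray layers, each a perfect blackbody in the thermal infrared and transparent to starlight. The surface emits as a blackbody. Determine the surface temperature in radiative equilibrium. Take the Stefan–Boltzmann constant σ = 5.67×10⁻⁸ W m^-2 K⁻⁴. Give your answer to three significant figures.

145 K

Irradiance scales as 1/d², so S = 1366 W m^-2 × (1/7.01)² = 27.80 W m^-2.
OLR = S(1−α)/4 = 6.331 W m^-2; the top layer radiates at T_e = 102.8 K.
With N = 3 opaque layers, T_s = (N+1)^(1/4)·T_e = 4^(1/4)·102.8 = 145.4 K.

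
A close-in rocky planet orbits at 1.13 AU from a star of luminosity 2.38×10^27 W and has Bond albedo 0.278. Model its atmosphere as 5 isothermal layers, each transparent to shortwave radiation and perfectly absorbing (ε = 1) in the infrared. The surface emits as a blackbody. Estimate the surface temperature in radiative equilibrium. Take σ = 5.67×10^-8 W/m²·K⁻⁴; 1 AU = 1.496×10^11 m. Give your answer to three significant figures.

Orbital distance: d = 1.13 AU = 1.690×10^11 m.
Spreading L over a sphere of radius d: S = 2.38×10^27/(4π·1.69×10^11²) = 6627 W/m².
The effective emission temperature is T_e = [S(1−α)/(4σ)]^¼ = 381.1 K.
With N = 5 opaque layers, T_s = (N+1)^(1/4)·T_e = 6^(1/4)·381.1 = 596.5 K.

596 K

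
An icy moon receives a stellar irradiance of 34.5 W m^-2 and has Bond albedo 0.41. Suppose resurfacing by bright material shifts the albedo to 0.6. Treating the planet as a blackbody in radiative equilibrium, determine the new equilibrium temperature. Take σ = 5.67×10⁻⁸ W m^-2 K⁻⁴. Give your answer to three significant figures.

88.3 K

With the new albedo, S(1−α₂)/4 = 3.450 W m^-2, so T₂ = 88.32 K.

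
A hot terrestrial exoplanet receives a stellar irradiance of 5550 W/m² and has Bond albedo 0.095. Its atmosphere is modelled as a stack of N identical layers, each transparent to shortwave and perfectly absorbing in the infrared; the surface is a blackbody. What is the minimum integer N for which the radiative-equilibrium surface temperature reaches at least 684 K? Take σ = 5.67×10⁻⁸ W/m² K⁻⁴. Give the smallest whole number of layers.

9

OLR = S(1−α)/4 = 1256 W/m²; the top layer radiates at T_e = 385.8 K.
T_s = (N+1)^(1/4)·T_e ≥ 684 K requires N+1 ≥ (T_s/T_e)⁴ = (684/385.8)⁴ = 9.884.
The minimum whole number is N = 9.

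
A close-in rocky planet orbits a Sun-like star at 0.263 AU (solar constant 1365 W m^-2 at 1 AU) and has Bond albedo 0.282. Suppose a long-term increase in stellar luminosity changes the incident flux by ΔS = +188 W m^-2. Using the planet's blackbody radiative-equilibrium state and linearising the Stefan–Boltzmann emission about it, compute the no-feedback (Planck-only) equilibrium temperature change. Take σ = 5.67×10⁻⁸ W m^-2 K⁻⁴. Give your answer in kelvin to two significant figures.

Irradiance scales as 1/d², so S = 1365 W m^-2 × (1/0.263)² = 19730 W m^-2.
Reference equilibrium: T_e = [S(1−α)/(4σ)]^(1/4) = 499.9 K.
ΔF = Δ[S(1−α)]/4 = (1−0.282)·+188/4 = 33.75 W m^-2.
Planck response: λ_P = 4σT_e³ = 4·5.67×10⁻⁸·(499.9)³ = 28.34 W m^-2/K.
So ΔT₀ = 33.75/28.34 = 1.19 K.

1.2 kelvin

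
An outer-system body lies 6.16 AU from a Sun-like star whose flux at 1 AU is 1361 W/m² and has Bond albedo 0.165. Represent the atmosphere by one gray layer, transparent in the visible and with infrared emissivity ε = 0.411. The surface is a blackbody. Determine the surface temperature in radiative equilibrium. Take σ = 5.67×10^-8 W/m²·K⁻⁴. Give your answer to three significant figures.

Irradiance scales as 1/d², so S = 1361 W/m² × (1/6.16)² = 35.87 W/m².
At the top of the atmosphere, σT_e⁴ = S(1−α)/4 = 7.487 W/m², giving T_e = 107.2 K.
For a single slab of emissivity ε, T_s⁴ = 2T_e⁴/(2−ε); thus T_s = 107.2·(1.259)^(1/4) = 113.5 K.

114 kelvin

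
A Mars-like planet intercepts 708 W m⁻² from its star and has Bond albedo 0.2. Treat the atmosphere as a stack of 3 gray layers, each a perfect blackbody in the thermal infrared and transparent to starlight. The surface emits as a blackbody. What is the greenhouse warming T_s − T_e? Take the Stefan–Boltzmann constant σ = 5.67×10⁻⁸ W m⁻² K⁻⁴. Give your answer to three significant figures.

92.6 K

Top-of-atmosphere balance: σT_e⁴ = S(1−α)/4 = 141.6 W m⁻² → T_e = 223.5 K.
Surface: T_s = (4)^¼·T_e = 316.1 K.
So the greenhouse effect raises the surface by 316.1 − 223.5 = 92.60 K.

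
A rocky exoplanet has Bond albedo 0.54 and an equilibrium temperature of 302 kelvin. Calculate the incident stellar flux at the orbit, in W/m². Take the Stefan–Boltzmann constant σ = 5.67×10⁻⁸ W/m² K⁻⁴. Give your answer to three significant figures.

Invert the energy balance for S: S = 4σT⁴/(1−α).
The emitted flux is σT⁴ = 471.6 W/m².
So S = 4×471.6/(1−0.54) = 4101 W/m².

4100 W/m²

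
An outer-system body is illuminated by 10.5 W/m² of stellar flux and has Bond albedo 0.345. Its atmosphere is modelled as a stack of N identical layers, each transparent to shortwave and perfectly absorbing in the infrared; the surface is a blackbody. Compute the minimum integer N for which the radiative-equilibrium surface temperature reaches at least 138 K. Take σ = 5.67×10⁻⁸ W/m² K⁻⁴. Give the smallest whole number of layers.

The effective emission temperature is T_e = [S(1−α)/(4σ)]^¼ = 74.21 K.
Since T_s⁴ = (N+1)T_e⁴, we need N ≥ (T_s/T_e)⁴ − 1 = 10.960.
The minimum whole number is N = 11.

11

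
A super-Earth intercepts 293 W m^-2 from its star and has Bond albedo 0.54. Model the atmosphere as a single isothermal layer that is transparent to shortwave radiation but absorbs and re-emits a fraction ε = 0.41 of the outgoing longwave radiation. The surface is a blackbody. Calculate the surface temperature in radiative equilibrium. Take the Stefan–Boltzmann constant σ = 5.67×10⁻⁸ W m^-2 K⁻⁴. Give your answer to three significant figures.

At the top of the atmosphere, σT_e⁴ = S(1−α)/4 = 33.70 W m^-2, giving T_e = 156.1 K.
The surface balance (absorbed SW + ε·downward IR = σT_s⁴) with T_a⁴ = T_s⁴/2 reduces to T_s = T_e·[2/(2−ε)]^¼ = 165.3 K.

165 K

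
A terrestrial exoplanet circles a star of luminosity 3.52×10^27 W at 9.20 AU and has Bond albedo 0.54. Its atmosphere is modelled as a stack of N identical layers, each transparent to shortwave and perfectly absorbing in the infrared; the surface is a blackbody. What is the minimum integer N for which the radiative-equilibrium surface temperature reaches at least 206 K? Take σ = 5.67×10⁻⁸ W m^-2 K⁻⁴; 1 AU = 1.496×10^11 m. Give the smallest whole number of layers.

6

d = 9.20 × 1.496×10^11 m = 1.376×10^12 m.
Flux at the orbit: S = L/(4πd²) = 3.52×10^27/(4π·(1.38×10^12)²) = 147.9 W m^-2.
Top-of-atmosphere balance: σT_e⁴ = S(1−α)/4 = 17.01 W m^-2 → T_e = 131.6 K.
T_s = (N+1)^(1/4)·T_e ≥ 206 K requires N+1 ≥ (T_s/T_e)⁴ = (206/131.6)⁴ = 6.004.
The minimum whole number is N = 6.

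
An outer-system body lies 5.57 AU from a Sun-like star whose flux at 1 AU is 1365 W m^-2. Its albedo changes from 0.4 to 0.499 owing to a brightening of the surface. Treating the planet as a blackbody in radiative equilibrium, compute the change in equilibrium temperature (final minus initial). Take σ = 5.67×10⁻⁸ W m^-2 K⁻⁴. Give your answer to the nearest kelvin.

By the inverse-square law, S = 1365/5.57² = 44.00 W m^-2.
Before: T₁ = [44.00·0.6/(4σ)]^(1/4) = 103.9 K.
After:  T₂ = [44.00·0.501/(4σ)]^(1/4) = 99.29 K.
ΔT = T₂ − T₁ = -4.578 K.

-5 K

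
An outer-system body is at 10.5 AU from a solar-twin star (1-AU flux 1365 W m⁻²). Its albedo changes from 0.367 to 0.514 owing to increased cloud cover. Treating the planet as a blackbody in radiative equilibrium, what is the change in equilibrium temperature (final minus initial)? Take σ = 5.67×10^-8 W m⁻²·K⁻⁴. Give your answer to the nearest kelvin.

Flux at the orbit: S = 1365/(10.5)² = 12.38 W m⁻².
Before: T₁ = [12.38·0.633/(4σ)]^(1/4) = 76.67 K.
With α = 0.514, T₂ = 71.77 K.
ΔT = T₂ − T₁ = -4.902 K.

-5 K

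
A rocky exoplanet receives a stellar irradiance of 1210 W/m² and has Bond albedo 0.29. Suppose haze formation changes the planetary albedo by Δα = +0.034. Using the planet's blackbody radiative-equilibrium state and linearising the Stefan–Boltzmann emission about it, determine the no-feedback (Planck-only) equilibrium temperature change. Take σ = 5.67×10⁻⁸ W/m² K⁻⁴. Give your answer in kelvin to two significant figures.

-3.0 K

The baseline emission temperature is T_e = 248.1 K.
ΔF = −(S/4)Δα = −(1210/4)×(+0.034) = -10.29 W/m².
Planck response: λ_P = 4σT_e³ = 4·5.67×10⁻⁸·(248.1)³ = 3.463 W/m²/K.
Hence the no-feedback warming is ΔF/(4σT_e³) = -2.97 K.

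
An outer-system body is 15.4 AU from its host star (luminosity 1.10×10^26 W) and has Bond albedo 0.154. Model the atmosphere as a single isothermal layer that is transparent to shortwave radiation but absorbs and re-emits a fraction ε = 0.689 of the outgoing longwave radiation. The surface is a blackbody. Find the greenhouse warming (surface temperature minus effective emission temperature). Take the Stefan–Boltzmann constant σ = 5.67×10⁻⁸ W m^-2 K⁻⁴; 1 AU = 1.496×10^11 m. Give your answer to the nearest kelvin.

6 K

Orbital distance: d = 15.4 AU = 2.304×10^12 m.
S = L/(4πd²) = 1.649 W m^-2.
Effective emission temperature (TOA balance): σT_e⁴ = S(1−α)/4 = 0.3488 W m^-2 → T_e = 49.80 K.
The surface balance (absorbed SW + ε·downward IR = σT_s⁴) with T_a⁴ = T_s⁴/2 reduces to T_s = T_e·[2/(2−ε)]^¼ = 55.35 K.
Greenhouse warming: T_s − T_e = 5.546 K.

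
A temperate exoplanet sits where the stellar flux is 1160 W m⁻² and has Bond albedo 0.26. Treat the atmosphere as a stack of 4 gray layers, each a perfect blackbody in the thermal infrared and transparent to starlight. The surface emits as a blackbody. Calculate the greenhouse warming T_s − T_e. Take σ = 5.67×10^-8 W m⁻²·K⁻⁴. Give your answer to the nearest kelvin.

OLR = S(1−α)/4 = 214.6 W m⁻²; the top layer radiates at T_e = 248.0 K.
T_s = (N+1)^(1/4)·T_e = 370.9 K.
Warming: T_s − T_e = 122.9 K.

123 K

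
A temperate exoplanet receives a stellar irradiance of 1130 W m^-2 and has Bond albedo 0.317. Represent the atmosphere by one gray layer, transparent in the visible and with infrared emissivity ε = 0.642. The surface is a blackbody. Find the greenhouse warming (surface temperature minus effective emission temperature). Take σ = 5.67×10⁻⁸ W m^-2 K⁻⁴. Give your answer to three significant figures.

The planet radiates to space at T_e = [S(1−α)/(4σ)]^(1/4) = 241.5 K.
The surface balance (absorbed SW + ε·downward IR = σT_s⁴) with T_a⁴ = T_s⁴/2 reduces to T_s = T_e·[2/(2−ε)]^¼ = 266.1 K.
Greenhouse warming: T_s − T_e = 24.54 K.

24.5 K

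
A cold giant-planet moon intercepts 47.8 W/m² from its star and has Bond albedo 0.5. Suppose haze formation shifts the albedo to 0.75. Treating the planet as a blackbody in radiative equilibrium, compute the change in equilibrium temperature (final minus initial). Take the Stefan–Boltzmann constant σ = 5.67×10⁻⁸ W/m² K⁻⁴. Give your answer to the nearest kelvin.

-16 kelvin

Initial: T₁ = [S(1−0.5)/(4σ)]^(1/4) = 101.3 K.
After:  T₂ = [47.80·0.25/(4σ)]^(1/4) = 85.20 K.
Change: 85.20 − 101.3 = -16.12 K.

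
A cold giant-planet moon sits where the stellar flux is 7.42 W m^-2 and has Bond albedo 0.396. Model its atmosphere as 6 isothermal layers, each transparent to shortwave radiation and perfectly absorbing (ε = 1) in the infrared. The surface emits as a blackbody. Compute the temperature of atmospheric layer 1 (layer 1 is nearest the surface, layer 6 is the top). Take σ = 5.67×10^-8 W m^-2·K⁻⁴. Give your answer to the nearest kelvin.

104 K

Top-of-atmosphere balance: σT_e⁴ = S(1−α)/4 = 1.120 W m^-2 → T_e = 66.67 K.
Each opaque layer satisfies 2T_j⁴ = T_{j−1}⁴ + T_{j+1}⁴, giving T_k⁴ = (N+1−k)T_e⁴.
T_1 = (6)^(1/4)·66.67 = 104.3 K.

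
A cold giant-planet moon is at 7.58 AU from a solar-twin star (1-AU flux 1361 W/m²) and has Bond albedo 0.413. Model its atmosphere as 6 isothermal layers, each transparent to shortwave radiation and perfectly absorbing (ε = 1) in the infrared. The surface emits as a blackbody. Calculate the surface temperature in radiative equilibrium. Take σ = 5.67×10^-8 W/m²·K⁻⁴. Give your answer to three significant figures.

144 kelvin

By the inverse-square law, S = 1361/7.58² = 23.69 W/m².
Top-of-atmosphere balance: σT_e⁴ = S(1−α)/4 = 3.476 W/m² → T_e = 88.49 K.
For an N-layer opaque stack, T_s⁴ = (N+1)T_e⁴, hence T_s = (7)^(1/4)×88.49 K = 143.9 K.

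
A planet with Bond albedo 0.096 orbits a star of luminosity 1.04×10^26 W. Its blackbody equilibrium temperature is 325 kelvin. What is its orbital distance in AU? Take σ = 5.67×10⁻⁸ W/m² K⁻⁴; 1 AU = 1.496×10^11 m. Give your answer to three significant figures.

0.363 AU

Energy balance gives S = 4σT⁴/(1−α) = 2799 W/m².
Then d = [L/(4πS)]^(1/2) = 5.438×10^10 m, i.e. 0.3635 AU.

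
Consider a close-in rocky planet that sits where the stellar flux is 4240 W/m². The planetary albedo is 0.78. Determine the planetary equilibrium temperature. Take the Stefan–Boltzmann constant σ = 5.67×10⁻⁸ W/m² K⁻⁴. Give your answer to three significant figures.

Absorbed flux (global mean): S(1−α)/4 = 4240·0.22/4 = 233.2 W/m².
Set σT⁴ = 233.2 → T = (233.2/σ)^(1/4) = 253.2 K.

253 K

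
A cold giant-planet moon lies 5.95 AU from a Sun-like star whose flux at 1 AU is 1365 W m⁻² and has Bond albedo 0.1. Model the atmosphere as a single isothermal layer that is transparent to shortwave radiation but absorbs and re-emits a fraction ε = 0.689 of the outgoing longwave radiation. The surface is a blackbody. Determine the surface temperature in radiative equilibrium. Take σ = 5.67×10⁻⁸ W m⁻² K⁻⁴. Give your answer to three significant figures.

124 kelvin

By the inverse-square law, S = 1365/5.95² = 38.56 W m⁻².
Effective emission temperature (TOA balance): σT_e⁴ = S(1−α)/4 = 8.675 W m⁻² → T_e = 111.2 K.
Surface balance with a leaky layer gives σT_s⁴ = σT_e⁴·2/(2−ε), so T_s = T_e·[2/(2−0.689)]^(1/4) = 123.6 K.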